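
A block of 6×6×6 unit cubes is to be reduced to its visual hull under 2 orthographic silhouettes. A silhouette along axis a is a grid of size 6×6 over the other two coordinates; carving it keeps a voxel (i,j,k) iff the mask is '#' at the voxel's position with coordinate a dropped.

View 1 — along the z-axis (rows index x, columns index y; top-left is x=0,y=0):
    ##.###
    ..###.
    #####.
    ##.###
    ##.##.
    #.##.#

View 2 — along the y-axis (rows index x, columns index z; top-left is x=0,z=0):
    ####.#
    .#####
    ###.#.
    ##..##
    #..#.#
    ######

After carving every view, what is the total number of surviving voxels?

remaining voxels: 116

initial block: 6^3 = 216
  1. axis=2 (XY plane), |mask|=26  ⇒  voxels=156
  2. axis=1 (XZ plane), |mask|=27  ⇒  voxels=116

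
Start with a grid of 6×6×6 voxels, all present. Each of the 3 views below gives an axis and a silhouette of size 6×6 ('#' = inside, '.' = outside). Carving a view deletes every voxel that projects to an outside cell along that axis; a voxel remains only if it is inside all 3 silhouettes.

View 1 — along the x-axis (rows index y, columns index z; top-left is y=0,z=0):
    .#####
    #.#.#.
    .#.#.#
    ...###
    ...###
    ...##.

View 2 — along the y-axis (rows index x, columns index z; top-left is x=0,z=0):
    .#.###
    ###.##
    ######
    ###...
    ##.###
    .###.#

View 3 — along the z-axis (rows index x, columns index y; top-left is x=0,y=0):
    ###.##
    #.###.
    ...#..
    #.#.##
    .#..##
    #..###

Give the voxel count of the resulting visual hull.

initial block: 6^3 = 216
carve view 1 (along x, YZ-mask fill 19/36): 114 voxels remain
carve view 2 (along y, XZ-mask fill 27/36): 84 voxels remain
carve view 3 (along z, XY-mask fill 21/36): 45 voxels remain

45 voxels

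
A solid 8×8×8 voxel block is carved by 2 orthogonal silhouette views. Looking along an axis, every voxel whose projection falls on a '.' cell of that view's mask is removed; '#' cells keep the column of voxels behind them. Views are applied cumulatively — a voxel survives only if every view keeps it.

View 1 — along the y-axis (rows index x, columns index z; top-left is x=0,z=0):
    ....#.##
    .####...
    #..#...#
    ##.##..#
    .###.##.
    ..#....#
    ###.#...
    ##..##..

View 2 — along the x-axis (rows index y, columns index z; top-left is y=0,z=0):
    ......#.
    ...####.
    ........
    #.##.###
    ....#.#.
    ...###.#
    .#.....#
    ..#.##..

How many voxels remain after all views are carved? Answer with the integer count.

|visual hull| = 77

initial block: 8^3 = 512
  1. axis=1 (XZ plane), |mask|=30  ⇒  voxels=240
  2. axis=0 (YZ plane), |mask|=22  ⇒  voxels=77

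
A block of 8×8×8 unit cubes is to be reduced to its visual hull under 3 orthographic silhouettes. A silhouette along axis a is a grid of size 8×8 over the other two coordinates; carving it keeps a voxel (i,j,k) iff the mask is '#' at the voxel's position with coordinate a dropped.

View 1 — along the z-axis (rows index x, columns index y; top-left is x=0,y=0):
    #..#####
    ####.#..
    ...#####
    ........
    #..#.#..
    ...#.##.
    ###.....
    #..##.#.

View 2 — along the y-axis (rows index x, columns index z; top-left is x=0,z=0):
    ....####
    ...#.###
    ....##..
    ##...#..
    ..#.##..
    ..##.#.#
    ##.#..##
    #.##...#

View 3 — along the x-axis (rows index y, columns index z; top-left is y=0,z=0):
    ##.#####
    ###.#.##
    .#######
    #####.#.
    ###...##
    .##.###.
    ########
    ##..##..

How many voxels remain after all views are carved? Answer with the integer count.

79 voxels

full grid |V| = 512
after view 1 [z-axis, 29 of 64 cells solid] → remaining = 232
after view 2 [y-axis, 29 of 64 cells solid] → remaining = 106
after view 3 [x-axis, 48 of 64 cells solid] → remaining = 79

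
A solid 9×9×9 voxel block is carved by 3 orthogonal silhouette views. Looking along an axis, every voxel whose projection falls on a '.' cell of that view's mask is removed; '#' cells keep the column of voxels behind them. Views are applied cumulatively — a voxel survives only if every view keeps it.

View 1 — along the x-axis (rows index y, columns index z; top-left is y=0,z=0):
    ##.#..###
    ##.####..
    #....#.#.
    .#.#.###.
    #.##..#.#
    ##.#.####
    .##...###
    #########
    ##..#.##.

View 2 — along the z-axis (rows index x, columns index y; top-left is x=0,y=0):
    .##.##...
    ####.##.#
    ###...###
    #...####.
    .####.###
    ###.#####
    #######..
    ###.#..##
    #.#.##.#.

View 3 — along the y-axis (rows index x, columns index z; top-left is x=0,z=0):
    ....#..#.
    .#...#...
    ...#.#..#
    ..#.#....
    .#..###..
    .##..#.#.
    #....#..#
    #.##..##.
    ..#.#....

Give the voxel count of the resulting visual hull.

100 voxels

initial block: 9^3 = 729
after view 1 [x-axis, 51 of 81 cells solid] → remaining = 459
after view 2 [z-axis, 55 of 81 cells solid] → remaining = 309
after view 3 [y-axis, 27 of 81 cells solid] → remaining = 100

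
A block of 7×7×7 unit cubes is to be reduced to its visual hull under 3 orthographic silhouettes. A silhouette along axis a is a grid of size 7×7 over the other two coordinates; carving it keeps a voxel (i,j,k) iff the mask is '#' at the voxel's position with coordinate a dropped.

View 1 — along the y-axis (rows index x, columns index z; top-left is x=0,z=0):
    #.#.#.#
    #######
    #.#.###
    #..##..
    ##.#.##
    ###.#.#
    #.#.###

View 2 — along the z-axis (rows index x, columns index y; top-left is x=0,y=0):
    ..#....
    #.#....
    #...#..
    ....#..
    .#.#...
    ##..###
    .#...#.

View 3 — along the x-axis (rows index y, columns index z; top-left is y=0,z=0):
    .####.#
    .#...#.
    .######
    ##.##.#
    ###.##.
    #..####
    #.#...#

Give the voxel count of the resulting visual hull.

49 voxels

before carving: 343 voxels (7×7×7)
after view 1 [y-axis, 34 of 49 cells solid] → remaining = 238
after view 2 [z-axis, 15 of 49 cells solid] → remaining = 76
after view 3 [x-axis, 31 of 49 cells solid] → remaining = 49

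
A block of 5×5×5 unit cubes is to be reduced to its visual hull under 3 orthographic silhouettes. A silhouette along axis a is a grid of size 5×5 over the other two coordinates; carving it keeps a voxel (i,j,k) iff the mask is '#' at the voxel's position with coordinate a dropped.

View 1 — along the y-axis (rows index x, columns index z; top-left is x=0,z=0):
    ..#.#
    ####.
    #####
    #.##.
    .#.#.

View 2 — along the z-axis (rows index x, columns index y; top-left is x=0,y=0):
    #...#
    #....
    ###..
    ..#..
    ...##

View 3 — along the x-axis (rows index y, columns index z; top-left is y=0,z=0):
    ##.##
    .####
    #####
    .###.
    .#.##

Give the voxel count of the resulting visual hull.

|visual hull| = 25

full grid |V| = 125
V1 y: intersect with XZ mask (16 set) -- 80 left
V2 z: intersect with XY mask (9 set) -- 30 left
V3 x: intersect with YZ mask (19 set) -- 25 left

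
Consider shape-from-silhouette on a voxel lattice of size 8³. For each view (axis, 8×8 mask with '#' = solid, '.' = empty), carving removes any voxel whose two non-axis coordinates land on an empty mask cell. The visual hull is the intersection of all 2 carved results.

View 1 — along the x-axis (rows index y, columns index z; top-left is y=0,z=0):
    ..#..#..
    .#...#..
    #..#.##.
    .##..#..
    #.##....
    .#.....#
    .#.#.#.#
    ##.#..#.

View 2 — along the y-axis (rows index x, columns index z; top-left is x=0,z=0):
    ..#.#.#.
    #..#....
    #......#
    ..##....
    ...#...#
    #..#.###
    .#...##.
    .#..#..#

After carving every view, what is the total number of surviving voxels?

65 voxels

full grid |V| = 512
V1 x: intersect with YZ mask (24 set) -- 192 left
V2 y: intersect with XZ mask (22 set) -- 65 left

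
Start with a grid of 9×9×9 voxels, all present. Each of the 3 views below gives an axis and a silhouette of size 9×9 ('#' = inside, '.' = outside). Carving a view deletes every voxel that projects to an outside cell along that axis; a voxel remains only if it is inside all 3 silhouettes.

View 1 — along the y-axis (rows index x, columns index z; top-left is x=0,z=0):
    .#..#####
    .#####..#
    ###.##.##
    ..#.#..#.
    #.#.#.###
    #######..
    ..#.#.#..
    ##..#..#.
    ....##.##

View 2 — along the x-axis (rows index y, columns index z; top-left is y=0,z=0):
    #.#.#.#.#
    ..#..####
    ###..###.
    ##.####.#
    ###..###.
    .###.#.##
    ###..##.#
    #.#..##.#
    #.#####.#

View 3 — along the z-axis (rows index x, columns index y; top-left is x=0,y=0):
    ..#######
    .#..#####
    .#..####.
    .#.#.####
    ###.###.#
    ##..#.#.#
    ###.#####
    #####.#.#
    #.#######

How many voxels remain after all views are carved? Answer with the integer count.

before carving: 729 voxels (9×9×9)
  1. axis=1 (XZ plane), |mask|=46  ⇒  voxels=414
  2. axis=0 (YZ plane), |mask|=53  ⇒  voxels=265
  3. axis=2 (XY plane), |mask|=59  ⇒  voxels=187

voxel count = 187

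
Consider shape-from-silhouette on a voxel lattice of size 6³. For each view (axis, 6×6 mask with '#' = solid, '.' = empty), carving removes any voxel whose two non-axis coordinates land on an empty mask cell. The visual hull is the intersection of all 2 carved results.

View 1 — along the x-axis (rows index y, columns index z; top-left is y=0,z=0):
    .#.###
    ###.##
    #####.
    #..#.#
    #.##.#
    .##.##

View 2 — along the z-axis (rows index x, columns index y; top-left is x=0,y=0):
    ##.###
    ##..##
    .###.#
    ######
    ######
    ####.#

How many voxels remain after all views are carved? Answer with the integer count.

before carving: 216 voxels (6×6×6)
carve view 1 (along x, YZ-mask fill 25/36): 150 voxels remain
carve view 2 (along z, XY-mask fill 30/36): 125 voxels remain

remaining voxels: 125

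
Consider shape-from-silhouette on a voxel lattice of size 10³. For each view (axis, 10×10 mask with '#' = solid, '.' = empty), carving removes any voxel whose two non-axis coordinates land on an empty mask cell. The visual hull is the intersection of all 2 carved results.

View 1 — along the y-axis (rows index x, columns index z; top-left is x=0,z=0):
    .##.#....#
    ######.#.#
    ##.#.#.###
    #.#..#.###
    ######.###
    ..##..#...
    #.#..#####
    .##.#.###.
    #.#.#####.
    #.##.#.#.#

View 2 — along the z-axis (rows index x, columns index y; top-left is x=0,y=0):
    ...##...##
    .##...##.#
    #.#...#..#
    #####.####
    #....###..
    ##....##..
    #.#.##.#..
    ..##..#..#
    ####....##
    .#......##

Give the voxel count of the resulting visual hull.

305 voxels

before carving: 1000 voxels (10×10×10)
  1. axis=1 (XZ plane), |mask|=63  ⇒  voxels=630
  2. axis=2 (XY plane), |mask|=48  ⇒  voxels=305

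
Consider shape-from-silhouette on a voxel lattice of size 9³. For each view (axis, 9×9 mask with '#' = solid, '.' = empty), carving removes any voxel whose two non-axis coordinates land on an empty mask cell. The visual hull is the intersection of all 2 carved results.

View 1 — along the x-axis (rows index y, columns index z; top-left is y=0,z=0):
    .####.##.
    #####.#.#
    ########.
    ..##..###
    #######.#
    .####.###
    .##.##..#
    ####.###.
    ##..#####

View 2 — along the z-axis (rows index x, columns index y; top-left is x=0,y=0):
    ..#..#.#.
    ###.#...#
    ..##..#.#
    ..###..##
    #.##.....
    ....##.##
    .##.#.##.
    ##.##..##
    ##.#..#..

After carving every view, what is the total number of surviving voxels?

|visual hull| = 264

start: 9×9×9 = 729 voxels
carve view 1 (along x, YZ-mask fill 60/81): 540 voxels remain
carve view 2 (along z, XY-mask fill 39/81): 264 voxels remain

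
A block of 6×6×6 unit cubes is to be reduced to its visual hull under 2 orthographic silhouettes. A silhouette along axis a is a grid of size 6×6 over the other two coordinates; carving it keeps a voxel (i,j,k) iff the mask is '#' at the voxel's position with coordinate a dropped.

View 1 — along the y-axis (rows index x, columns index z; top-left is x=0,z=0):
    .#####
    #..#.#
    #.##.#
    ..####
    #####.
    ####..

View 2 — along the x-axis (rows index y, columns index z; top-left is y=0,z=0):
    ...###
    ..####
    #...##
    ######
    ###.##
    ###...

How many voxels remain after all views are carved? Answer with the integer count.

initial block: 6^3 = 216
after view 1 [y-axis, 25 of 36 cells solid] → remaining = 150
after view 2 [x-axis, 24 of 36 cells solid] → remaining = 98

remaining voxels: 98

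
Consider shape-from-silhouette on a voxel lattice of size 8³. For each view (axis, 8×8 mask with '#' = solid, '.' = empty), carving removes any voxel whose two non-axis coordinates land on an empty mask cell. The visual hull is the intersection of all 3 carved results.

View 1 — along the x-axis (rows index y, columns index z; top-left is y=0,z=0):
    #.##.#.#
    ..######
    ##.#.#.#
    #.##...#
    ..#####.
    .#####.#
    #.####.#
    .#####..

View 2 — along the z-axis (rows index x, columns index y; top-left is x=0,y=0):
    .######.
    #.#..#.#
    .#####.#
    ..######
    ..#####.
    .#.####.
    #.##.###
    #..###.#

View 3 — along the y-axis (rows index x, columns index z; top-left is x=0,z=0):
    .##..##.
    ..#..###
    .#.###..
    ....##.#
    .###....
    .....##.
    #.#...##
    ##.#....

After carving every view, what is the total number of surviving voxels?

start: 8×8×8 = 512 voxels
V1 x: intersect with YZ mask (42 set) -- 336 left
V2 z: intersect with XY mask (43 set) -- 224 left
V3 y: intersect with XZ mask (27 set) -- 95 left

95 voxels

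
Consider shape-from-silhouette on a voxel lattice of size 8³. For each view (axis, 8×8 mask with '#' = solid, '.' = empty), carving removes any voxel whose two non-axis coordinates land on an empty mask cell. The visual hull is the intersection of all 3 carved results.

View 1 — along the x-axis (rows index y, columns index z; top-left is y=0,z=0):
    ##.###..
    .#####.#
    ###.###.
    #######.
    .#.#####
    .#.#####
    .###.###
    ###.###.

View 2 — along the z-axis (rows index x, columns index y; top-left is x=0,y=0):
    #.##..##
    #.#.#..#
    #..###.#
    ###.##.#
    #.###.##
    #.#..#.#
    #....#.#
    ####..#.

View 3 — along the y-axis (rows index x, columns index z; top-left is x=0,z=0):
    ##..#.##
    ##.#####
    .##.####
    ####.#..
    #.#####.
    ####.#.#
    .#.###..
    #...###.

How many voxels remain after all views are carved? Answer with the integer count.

remaining voxels: 154

initial block: 8^3 = 512
carve view 1 (along x, YZ-mask fill 48/64): 384 voxels remain
carve view 2 (along z, XY-mask fill 38/64): 224 voxels remain
carve view 3 (along y, XZ-mask fill 43/64): 154 voxels remain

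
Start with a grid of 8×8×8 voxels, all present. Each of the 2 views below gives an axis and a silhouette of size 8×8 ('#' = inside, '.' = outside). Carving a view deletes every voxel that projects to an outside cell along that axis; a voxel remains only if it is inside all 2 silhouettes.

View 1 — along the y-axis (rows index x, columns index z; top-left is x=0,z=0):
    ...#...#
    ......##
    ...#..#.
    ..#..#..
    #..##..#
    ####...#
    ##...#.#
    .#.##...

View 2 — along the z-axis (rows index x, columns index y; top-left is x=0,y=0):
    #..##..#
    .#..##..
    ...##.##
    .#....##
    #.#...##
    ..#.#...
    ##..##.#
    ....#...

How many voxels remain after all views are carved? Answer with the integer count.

initial block: 8^3 = 512
step 1: project along y, AND mask (24/64) → |grid| = 192
step 2: project along z, AND mask (26/64) → |grid| = 77

77 voxels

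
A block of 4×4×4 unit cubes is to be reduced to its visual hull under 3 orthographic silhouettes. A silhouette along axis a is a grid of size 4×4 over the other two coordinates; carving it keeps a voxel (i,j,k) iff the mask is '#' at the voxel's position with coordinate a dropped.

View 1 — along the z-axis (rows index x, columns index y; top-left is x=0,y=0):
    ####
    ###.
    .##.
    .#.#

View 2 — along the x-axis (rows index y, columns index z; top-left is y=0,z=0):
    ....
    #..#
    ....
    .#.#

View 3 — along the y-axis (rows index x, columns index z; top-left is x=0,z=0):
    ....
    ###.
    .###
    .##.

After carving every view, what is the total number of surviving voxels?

full grid |V| = 64
after view 1 [z-axis, 11 of 16 cells solid] → remaining = 44
after view 2 [x-axis, 4 of 16 cells solid] → remaining = 12
after view 3 [y-axis, 8 of 16 cells solid] → remaining = 3

voxel count = 3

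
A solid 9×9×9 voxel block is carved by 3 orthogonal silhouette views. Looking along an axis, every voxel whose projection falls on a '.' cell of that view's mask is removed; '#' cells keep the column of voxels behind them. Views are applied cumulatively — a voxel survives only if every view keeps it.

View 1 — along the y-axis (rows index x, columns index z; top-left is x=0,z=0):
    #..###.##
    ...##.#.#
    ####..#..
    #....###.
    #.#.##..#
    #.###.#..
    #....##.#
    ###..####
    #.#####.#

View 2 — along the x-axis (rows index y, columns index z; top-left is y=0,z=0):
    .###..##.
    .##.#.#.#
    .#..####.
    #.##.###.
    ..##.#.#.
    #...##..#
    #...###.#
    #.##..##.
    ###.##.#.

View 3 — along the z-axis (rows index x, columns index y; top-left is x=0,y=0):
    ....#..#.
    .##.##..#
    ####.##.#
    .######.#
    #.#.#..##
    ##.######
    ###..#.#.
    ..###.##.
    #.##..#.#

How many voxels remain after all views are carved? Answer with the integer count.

remaining voxels: 137

start: 9×9×9 = 729 voxels
step 1: project along y, AND mask (47/81) → |grid| = 423
step 2: project along x, AND mask (45/81) → |grid| = 237
step 3: project along z, AND mask (49/81) → |grid| = 137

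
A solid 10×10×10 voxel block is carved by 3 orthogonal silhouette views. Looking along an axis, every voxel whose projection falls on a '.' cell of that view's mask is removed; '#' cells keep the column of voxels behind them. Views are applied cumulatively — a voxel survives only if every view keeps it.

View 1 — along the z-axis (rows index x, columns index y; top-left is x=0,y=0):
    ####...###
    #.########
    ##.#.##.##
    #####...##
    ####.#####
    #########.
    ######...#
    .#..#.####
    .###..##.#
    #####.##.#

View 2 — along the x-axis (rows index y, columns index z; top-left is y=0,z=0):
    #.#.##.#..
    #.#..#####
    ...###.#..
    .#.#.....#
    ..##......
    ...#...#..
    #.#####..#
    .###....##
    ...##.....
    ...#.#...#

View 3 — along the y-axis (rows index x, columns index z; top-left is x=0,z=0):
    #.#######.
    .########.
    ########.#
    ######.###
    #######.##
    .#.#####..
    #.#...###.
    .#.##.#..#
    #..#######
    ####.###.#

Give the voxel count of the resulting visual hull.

voxel count = 240

start: 10×10×10 = 1000 voxels
carve view 1 (along z, XY-mask fill 75/100): 750 voxels remain
carve view 2 (along x, YZ-mask fill 40/100): 309 voxels remain
carve view 3 (along y, XZ-mask fill 75/100): 240 voxels remain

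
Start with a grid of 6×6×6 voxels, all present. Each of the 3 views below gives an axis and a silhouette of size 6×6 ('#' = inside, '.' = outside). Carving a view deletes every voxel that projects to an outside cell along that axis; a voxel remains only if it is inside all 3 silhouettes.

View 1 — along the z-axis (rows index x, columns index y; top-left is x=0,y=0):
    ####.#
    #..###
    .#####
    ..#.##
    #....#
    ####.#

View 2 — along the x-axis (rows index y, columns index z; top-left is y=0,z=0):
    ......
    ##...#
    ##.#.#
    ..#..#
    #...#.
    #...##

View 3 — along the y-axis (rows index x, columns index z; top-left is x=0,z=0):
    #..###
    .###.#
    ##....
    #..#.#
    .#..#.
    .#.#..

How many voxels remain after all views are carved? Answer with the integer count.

28 voxels

full grid |V| = 216
[1] z-view keeps 24 columns → grid now 144
[2] x-view keeps 14 columns → grid now 57
[3] y-view keeps 17 columns → grid now 28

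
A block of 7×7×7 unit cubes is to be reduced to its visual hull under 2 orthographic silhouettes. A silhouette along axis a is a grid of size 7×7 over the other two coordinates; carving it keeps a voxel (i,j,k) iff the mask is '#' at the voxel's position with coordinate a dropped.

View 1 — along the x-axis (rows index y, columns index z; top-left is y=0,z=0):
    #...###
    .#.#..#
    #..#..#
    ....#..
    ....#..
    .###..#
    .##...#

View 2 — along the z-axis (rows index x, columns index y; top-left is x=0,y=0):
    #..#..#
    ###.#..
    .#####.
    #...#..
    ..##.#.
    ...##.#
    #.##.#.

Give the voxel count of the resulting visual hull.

remaining voxels: 61

initial block: 7^3 = 343
after view 1 [x-axis, 19 of 49 cells solid] → remaining = 133
after view 2 [z-axis, 24 of 49 cells solid] → remaining = 61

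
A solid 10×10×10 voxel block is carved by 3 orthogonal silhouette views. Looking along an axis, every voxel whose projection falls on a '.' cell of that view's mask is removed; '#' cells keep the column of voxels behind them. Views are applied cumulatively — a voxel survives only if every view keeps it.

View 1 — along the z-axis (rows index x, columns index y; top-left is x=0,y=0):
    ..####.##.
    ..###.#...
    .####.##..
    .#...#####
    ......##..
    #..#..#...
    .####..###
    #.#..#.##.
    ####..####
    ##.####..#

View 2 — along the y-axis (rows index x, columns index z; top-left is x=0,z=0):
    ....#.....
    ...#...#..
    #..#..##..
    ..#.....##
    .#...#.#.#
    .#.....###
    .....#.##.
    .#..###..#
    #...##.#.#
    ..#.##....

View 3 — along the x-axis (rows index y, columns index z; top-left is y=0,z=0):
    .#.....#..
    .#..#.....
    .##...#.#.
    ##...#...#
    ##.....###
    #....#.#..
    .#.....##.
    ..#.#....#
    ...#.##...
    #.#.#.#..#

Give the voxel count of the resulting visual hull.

53 voxels

full grid |V| = 1000
carve view 1 (along z, XY-mask fill 54/100): 540 voxels remain
carve view 2 (along y, XZ-mask fill 34/100): 183 voxels remain
carve view 3 (along x, YZ-mask fill 34/100): 53 voxels remain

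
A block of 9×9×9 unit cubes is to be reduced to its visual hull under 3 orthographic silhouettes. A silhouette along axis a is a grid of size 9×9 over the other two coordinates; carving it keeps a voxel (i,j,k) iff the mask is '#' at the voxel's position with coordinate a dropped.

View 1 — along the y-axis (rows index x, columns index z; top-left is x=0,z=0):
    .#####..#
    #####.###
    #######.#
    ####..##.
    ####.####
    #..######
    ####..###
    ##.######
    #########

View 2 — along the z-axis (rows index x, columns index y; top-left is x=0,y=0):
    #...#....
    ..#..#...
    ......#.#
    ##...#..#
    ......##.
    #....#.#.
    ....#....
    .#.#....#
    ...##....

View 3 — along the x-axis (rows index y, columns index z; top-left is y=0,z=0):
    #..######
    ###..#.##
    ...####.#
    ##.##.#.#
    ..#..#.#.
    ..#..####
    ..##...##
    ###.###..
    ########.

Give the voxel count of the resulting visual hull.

remaining voxels: 94

before carving: 729 voxels (9×9×9)
V1 y: intersect with XZ mask (67 set) -- 603 left
V2 z: intersect with XY mask (21 set) -- 154 left
V3 x: intersect with YZ mask (50 set) -- 94 left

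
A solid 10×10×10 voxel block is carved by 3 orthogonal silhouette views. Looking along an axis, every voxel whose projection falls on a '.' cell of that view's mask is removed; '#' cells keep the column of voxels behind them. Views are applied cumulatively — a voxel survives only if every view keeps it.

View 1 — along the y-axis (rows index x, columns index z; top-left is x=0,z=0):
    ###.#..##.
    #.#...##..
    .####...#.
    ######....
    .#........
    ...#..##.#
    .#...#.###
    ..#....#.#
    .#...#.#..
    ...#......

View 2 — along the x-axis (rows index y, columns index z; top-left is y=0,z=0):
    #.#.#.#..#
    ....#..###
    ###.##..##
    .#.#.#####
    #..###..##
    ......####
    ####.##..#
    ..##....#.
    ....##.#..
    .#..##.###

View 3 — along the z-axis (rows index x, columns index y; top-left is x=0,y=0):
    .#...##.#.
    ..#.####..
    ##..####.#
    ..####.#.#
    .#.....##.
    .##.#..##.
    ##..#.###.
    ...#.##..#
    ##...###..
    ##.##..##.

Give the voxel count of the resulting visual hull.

88 voxels

full grid |V| = 1000
[1] y-view keeps 38 columns → grid now 380
[2] x-view keeps 52 columns → grid now 191
[3] z-view keeps 51 columns → grid now 88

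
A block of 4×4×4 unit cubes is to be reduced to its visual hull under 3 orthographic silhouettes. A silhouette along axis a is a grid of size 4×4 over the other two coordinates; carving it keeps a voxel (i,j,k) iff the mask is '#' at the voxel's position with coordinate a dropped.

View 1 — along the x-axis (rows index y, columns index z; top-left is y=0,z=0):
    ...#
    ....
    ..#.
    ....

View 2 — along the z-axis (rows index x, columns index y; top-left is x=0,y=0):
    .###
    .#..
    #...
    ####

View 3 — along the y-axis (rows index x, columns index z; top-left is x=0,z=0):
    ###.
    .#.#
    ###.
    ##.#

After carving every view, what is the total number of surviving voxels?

full grid |V| = 64
[1] x-view keeps 2 columns → grid now 8
[2] z-view keeps 9 columns → grid now 4
[3] y-view keeps 11 columns → grid now 2

voxel count = 2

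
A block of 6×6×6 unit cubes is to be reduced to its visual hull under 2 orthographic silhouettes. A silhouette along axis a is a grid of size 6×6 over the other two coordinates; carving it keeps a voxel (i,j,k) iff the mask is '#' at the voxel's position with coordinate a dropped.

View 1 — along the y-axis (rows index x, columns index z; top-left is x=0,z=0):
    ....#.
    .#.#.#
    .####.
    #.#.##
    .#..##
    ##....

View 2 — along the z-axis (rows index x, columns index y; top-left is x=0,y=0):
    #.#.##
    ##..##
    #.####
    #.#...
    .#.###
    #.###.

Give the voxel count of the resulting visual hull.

full grid |V| = 216
  1. axis=1 (XZ plane), |mask|=17  ⇒  voxels=102
  2. axis=2 (XY plane), |mask|=23  ⇒  voxels=64

remaining voxels: 64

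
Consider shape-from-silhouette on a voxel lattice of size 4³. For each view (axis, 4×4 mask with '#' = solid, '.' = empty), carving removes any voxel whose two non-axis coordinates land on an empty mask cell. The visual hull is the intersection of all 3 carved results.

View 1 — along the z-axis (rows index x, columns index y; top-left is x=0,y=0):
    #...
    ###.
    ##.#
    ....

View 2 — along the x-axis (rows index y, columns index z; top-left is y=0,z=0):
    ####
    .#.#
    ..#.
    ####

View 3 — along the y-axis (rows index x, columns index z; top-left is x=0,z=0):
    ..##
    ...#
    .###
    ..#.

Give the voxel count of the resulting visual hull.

remaining voxels: 12

start: 4×4×4 = 64 voxels
  1. axis=2 (XY plane), |mask|=7  ⇒  voxels=28
  2. axis=0 (YZ plane), |mask|=11  ⇒  voxels=21
  3. axis=1 (XZ plane), |mask|=7  ⇒  voxels=12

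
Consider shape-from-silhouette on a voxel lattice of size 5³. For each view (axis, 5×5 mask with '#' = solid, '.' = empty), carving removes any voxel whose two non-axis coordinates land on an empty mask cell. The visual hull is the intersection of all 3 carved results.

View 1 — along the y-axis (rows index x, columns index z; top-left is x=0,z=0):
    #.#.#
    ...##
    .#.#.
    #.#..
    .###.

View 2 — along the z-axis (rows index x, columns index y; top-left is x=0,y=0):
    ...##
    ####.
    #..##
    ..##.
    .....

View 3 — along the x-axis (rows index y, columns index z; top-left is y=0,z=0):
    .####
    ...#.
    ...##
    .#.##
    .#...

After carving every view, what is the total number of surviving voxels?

|visual hull| = 13

start: 5×5×5 = 125 voxels
[1] y-view keeps 12 columns → grid now 60
[2] z-view keeps 11 columns → grid now 24
[3] x-view keeps 11 columns → grid now 13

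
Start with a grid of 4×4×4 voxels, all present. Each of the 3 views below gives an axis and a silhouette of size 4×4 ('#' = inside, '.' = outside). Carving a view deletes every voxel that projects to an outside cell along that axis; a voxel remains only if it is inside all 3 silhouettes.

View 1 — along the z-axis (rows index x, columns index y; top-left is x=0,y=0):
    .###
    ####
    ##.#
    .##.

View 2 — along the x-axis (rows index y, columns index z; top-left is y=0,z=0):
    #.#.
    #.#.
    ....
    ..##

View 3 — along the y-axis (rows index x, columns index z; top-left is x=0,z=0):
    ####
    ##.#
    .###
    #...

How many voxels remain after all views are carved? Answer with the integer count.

|visual hull| = 12

full grid |V| = 64
step 1: project along z, AND mask (12/16) → |grid| = 48
step 2: project along x, AND mask (6/16) → |grid| = 18
step 3: project along y, AND mask (11/16) → |grid| = 12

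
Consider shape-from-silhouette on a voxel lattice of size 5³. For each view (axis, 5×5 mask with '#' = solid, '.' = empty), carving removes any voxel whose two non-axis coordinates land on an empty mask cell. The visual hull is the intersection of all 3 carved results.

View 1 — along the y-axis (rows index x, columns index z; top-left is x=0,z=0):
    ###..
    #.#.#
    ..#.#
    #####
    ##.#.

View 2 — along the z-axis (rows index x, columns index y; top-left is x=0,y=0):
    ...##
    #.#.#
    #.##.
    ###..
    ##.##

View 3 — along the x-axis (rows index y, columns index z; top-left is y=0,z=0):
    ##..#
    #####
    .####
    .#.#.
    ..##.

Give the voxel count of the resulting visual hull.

before carving: 125 voxels (5×5×5)
carve view 1 (along y, XZ-mask fill 16/25): 80 voxels remain
carve view 2 (along z, XY-mask fill 15/25): 48 voxels remain
carve view 3 (along x, YZ-mask fill 16/25): 30 voxels remain

remaining voxels: 30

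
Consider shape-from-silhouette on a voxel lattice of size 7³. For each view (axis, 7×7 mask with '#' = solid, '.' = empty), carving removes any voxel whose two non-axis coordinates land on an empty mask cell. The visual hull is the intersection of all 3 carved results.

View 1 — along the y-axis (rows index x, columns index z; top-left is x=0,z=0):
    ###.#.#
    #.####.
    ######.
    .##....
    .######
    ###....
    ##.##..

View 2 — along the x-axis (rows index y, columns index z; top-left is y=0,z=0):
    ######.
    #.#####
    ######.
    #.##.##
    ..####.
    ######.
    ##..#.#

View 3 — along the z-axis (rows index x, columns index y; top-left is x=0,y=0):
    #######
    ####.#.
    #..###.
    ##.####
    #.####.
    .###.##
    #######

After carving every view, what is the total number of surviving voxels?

remaining voxels: 134

before carving: 343 voxels (7×7×7)
  1. axis=1 (XZ plane), |mask|=31  ⇒  voxels=217
  2. axis=0 (YZ plane), |mask|=37  ⇒  voxels=168
  3. axis=2 (XY plane), |mask|=39  ⇒  voxels=134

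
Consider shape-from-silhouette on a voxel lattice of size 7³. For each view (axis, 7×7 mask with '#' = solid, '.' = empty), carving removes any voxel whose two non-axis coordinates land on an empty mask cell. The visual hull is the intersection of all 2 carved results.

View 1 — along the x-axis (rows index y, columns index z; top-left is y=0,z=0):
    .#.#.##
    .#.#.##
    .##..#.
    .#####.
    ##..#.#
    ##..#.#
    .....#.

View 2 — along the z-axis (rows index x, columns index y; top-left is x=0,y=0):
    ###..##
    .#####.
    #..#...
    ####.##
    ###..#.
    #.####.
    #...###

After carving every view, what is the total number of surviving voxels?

remaining voxels: 114

start: 7×7×7 = 343 voxels
[1] x-view keeps 25 columns → grid now 175
[2] z-view keeps 31 columns → grid now 114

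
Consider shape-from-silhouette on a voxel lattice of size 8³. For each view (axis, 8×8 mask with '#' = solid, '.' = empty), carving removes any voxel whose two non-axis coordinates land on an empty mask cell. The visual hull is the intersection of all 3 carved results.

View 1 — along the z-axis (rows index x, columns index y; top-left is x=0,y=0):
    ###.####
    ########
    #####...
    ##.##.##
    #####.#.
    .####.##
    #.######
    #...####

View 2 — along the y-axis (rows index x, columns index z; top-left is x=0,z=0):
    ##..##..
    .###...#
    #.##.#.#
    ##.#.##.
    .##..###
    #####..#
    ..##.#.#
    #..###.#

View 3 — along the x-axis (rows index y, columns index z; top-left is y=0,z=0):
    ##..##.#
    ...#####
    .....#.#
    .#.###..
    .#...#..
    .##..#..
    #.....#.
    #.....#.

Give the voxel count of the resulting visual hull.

before carving: 512 voxels (8×8×8)
  1. axis=2 (XY plane), |mask|=50  ⇒  voxels=400
  2. axis=1 (XZ plane), |mask|=38  ⇒  voxels=234
  3. axis=0 (YZ plane), |mask|=25  ⇒  voxels=89

|visual hull| = 89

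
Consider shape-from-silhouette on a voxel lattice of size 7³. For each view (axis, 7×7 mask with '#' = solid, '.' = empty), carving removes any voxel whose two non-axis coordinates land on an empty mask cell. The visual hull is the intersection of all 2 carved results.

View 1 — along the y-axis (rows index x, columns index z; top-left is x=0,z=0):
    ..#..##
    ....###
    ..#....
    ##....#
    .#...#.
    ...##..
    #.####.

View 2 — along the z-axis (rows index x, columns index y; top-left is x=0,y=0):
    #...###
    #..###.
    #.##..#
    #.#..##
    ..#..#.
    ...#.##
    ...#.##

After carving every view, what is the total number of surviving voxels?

65 voxels

start: 7×7×7 = 343 voxels
step 1: project along y, AND mask (19/49) → |grid| = 133
step 2: project along z, AND mask (24/49) → |grid| = 65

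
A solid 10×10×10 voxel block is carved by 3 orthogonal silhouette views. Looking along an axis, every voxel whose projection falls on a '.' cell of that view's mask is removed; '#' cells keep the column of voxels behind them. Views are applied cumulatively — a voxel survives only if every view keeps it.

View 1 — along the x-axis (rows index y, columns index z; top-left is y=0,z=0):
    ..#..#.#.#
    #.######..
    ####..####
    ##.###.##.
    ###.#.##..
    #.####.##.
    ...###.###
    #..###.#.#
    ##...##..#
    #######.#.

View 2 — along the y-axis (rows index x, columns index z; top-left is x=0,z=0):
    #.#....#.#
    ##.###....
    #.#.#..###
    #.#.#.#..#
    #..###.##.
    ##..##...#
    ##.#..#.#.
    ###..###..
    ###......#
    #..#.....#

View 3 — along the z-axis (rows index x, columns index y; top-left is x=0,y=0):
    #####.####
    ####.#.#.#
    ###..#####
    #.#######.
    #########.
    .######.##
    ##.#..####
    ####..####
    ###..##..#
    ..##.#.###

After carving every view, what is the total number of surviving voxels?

full grid |V| = 1000
V1 x: intersect with YZ mask (64 set) -- 640 left
V2 y: intersect with XZ mask (49 set) -- 322 left
V3 z: intersect with XY mask (76 set) -- 247 left

voxel count = 247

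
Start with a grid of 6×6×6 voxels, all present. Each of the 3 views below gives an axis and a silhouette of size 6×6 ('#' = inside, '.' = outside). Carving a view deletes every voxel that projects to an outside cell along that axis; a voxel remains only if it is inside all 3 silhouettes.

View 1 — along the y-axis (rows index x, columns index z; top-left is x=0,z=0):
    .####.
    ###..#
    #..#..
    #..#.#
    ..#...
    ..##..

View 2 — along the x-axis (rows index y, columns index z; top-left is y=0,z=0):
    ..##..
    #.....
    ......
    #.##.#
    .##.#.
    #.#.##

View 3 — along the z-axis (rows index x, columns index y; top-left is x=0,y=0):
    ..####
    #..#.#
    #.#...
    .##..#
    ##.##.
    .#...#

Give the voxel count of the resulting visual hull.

|visual hull| = 22

start: 6×6×6 = 216 voxels
step 1: project along y, AND mask (16/36) → |grid| = 96
step 2: project along x, AND mask (14/36) → |grid| = 41
step 3: project along z, AND mask (18/36) → |grid| = 22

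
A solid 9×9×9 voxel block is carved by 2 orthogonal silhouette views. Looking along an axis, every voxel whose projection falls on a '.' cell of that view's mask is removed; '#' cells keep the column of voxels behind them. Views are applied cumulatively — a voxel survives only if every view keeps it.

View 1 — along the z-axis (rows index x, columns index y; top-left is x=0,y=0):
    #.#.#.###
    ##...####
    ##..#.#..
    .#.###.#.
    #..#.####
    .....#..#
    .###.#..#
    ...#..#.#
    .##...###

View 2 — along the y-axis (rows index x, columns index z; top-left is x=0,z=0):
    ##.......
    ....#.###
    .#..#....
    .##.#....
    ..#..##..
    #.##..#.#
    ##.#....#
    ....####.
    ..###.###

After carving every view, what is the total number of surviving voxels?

|visual hull| = 149

full grid |V| = 729
step 1: project along z, AND mask (42/81) → |grid| = 378
step 2: project along y, AND mask (33/81) → |grid| = 149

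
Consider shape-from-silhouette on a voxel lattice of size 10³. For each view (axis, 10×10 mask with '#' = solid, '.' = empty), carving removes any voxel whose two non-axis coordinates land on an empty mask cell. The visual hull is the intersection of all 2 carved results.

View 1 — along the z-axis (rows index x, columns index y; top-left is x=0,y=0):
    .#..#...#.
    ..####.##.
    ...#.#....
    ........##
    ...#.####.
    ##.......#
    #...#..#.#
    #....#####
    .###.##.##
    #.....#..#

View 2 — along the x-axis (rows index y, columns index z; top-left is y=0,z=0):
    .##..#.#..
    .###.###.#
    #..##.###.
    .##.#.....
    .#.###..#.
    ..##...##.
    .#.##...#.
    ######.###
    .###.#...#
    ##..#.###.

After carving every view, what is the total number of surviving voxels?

|visual hull| = 214

initial block: 10^3 = 1000
after view 1 [z-axis, 41 of 100 cells solid] → remaining = 410
after view 2 [x-axis, 53 of 100 cells solid] → remaining = 214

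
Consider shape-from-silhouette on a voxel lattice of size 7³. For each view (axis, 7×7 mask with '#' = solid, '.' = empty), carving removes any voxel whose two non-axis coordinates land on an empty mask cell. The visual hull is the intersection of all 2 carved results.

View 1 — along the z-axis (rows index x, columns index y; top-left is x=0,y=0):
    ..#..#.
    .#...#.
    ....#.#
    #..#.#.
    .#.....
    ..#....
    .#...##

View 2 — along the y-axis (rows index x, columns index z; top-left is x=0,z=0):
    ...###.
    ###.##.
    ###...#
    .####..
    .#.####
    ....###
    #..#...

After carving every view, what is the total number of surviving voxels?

voxel count = 50

full grid |V| = 343
step 1: project along z, AND mask (14/49) → |grid| = 98
step 2: project along y, AND mask (26/49) → |grid| = 50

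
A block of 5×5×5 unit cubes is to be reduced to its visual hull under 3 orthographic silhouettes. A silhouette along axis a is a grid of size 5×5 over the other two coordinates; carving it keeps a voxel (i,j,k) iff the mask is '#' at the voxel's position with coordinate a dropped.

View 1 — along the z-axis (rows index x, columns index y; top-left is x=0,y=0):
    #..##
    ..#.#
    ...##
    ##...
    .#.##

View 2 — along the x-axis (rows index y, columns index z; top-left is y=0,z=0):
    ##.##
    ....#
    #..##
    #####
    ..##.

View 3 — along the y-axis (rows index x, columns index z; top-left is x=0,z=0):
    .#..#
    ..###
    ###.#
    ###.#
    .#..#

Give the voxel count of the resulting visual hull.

20 voxels

full grid |V| = 125
after view 1 [z-axis, 12 of 25 cells solid] → remaining = 60
after view 2 [x-axis, 15 of 25 cells solid] → remaining = 36
after view 3 [y-axis, 15 of 25 cells solid] → remaining = 20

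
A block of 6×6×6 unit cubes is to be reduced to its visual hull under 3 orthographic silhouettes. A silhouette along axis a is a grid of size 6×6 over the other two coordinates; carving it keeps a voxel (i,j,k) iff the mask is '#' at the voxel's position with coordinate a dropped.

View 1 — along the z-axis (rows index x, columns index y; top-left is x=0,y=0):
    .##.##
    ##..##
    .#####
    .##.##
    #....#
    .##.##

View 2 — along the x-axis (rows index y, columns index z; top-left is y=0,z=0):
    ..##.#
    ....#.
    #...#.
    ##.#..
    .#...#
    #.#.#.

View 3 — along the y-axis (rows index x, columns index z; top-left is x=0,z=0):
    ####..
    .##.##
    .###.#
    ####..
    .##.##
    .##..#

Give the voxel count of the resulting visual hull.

initial block: 6^3 = 216
V1 z: intersect with XY mask (23 set) -- 138 left
V2 x: intersect with YZ mask (14 set) -- 50 left
V3 y: intersect with XZ mask (23 set) -- 27 left

remaining voxels: 27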